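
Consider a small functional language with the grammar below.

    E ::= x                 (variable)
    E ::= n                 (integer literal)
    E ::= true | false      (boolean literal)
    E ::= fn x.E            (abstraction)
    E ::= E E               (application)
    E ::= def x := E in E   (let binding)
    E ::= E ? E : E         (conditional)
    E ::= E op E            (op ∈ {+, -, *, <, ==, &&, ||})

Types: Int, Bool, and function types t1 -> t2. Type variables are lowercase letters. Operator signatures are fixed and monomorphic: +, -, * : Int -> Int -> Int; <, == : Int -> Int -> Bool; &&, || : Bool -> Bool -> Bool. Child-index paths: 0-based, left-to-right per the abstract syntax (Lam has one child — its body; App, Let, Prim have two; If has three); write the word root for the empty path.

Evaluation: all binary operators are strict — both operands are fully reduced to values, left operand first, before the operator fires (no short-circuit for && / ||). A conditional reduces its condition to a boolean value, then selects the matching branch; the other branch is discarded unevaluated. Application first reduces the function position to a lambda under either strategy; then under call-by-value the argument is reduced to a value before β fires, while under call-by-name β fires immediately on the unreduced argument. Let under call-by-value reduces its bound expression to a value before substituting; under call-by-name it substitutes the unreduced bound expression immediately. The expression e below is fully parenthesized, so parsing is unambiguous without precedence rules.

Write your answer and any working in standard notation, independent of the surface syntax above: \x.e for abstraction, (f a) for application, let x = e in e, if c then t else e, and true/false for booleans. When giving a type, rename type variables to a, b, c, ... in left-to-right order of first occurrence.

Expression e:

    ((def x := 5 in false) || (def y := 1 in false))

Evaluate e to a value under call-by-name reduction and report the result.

Answer: false

Working:
step 0: ((let x = 5 in false) || (let y = 1 in false))
step 1: [let@0] (false || (let y = 1 in false))
step 2: [let@1] (false || false)
step 3: [delta@root] false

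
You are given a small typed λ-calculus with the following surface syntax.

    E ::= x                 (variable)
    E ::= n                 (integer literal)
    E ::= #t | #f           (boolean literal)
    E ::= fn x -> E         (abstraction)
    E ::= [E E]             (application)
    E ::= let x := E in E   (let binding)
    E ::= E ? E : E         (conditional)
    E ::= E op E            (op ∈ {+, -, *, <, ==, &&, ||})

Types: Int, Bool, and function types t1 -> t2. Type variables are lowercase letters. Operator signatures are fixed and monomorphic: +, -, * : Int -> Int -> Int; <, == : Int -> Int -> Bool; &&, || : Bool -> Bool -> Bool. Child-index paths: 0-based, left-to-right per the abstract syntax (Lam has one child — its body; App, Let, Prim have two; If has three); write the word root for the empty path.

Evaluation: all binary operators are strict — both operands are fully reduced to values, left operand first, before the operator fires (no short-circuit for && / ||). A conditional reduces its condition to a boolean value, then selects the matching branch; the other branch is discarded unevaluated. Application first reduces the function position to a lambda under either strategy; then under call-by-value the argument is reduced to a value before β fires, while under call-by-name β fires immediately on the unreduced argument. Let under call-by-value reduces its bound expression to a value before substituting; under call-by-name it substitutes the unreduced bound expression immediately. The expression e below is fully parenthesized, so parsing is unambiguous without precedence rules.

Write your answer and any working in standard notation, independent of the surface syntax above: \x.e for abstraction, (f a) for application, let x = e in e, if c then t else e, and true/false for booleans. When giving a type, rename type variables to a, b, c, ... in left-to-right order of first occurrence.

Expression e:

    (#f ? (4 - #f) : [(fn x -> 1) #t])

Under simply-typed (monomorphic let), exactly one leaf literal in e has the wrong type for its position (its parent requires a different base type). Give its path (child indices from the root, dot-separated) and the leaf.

Answer: 1.1 : false

Trace:
  unify Bool ~ Bool
  unify Int ~ Int
  unify Bool ~ Int
  FAIL: mismatch Bool ~ Int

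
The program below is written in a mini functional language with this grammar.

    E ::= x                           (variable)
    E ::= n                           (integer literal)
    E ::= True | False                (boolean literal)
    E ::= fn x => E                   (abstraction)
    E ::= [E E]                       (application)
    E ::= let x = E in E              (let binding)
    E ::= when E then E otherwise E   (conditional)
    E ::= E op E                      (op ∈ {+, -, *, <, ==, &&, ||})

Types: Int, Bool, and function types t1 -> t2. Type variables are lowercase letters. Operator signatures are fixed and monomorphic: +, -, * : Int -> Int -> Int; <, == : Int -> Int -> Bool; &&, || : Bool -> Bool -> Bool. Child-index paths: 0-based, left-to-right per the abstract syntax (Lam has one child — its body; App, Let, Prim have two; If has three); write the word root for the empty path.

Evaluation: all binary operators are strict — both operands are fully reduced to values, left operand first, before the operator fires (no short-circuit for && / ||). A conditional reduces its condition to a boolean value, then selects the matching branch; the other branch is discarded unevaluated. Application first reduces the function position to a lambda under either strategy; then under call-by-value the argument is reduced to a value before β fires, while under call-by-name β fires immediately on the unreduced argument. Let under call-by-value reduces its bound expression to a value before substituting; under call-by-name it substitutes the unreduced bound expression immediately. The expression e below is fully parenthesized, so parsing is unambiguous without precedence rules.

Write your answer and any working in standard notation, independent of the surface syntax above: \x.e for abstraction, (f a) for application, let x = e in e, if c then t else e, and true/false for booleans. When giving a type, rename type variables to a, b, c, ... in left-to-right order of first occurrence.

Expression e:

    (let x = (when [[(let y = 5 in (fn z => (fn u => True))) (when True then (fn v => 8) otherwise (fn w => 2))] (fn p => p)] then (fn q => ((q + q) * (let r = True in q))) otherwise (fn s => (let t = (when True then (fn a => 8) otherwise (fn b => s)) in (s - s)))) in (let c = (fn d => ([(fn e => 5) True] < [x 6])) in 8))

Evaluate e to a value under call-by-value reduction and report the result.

Working:
step 0: (let x = (if (((let y = 5 in (\z.(\u.true))) (if true then (\v.8) else (\w.2))) (\p.p)) then (\q.((q + q) * (let r = true in q))) else (\s.(let t = (if true then (\a.8) else (\b.s)) in (s - s)))) in (let c = (\d.(((\e.5) true) < (x 6))) in 8))
step 1: [let@0.0.0.0] (let x = (if (((\z.(\u.true)) (if true then (\v.8) else (\w.2))) (\p.p)) then (\q.((q + q) * (let r = true in q))) else (\s.(let t = (if true then (\a.8) else (\b.s)) in (s - s)))) in (let c = (\d.(((\e.5) true) < (x 6))) in 8))
step 2: [if@0.0.0.1] (let x = (if (((\z.(\u.true)) (\v.8)) (\p.p)) then (\q.((q + q) * (let r = true in q))) else (\s.(let t = (if true then (\a.8) else (\b.s)) in (s - s)))) in (let c = (\d.(((\e.5) true) < (x 6))) in 8))
step 3: [beta@0.0.0] (let x = (if ((\u.true) (\p.p)) then (\q.((q + q) * (let r = true in q))) else (\s.(let t = (if true then (\a.8) else (\b.s)) in (s - s)))) in (let c = (\d.(((\e.5) true) < (x 6))) in 8))
step 4: [beta@0.0] (let x = (if true then (\q.((q + q) * (let r = true in q))) else (\s.(let t = (if true then (\a.8) else (\b.s)) in (s - s)))) in (let c = (\d.(((\e.5) true) < (x 6))) in 8))
step 5: [if@0] (let x = (\q.((q + q) * (let r = true in q))) in (let c = (\d.(((\e.5) true) < (x 6))) in 8))
step 6: [let@root] (let c = (\d.(((\e.5) true) < ((\q.((q + q) * (let r = true in q))) 6))) in 8)
step 7: [let@root] 8

Answer: 8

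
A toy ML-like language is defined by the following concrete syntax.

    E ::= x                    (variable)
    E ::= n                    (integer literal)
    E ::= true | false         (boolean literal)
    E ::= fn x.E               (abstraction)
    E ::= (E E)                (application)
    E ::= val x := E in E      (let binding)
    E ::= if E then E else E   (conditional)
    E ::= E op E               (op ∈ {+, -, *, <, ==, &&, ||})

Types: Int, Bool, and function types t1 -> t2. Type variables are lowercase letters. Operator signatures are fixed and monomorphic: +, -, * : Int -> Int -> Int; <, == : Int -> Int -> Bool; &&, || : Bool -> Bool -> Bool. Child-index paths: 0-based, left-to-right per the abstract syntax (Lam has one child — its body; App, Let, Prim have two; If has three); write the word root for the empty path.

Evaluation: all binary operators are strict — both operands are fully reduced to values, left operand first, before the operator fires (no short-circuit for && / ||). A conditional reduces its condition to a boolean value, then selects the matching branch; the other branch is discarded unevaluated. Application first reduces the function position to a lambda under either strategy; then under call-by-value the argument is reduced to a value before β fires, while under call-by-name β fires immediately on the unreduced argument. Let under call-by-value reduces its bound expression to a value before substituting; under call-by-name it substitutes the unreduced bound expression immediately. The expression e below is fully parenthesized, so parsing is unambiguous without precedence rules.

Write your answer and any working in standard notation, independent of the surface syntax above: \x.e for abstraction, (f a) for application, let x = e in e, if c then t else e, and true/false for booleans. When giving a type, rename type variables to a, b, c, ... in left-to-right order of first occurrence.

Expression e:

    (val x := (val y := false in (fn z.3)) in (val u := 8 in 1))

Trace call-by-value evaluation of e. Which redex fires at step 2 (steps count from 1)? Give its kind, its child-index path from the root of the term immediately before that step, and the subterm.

Working:
step 0: (let x = (let y = false in (\z.3)) in (let u = 8 in 1))
step 1: [let@0] (let x = (\z.3) in (let u = 8 in 1))
step 2: [let@root] (let u = 8 in 1)

Answer: let at root : (let x = (\z.3) in (let u = 8 in 1))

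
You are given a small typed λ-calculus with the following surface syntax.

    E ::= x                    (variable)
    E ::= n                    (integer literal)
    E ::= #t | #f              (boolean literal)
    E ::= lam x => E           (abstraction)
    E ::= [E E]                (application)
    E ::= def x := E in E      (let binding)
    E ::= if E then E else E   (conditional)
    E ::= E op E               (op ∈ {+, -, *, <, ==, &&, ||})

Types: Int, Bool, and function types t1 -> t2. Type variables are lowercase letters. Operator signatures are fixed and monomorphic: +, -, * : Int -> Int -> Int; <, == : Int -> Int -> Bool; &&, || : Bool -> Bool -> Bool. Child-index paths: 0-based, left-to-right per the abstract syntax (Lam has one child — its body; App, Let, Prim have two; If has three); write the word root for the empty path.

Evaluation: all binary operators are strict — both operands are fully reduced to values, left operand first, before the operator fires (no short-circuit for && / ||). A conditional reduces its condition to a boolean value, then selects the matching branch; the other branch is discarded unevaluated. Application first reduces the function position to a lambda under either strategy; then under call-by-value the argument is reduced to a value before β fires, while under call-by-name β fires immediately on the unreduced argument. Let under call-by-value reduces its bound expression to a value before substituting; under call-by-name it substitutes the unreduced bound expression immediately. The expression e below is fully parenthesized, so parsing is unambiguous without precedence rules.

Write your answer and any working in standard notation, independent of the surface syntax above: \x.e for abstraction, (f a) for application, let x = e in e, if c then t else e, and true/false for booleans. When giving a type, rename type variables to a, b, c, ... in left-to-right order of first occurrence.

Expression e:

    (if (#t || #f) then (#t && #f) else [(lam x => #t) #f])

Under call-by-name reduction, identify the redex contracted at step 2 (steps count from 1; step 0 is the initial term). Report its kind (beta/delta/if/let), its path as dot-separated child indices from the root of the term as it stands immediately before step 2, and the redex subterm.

Working:
step 0: (if (true || false) then (true && false) else ((\x.true) false))
step 1: [delta@0] (if true then (true && false) else ((\x.true) false))
step 2: [if@root] (true && false)

Answer: if at root : (if true then (true && false) else ((\x.true) false))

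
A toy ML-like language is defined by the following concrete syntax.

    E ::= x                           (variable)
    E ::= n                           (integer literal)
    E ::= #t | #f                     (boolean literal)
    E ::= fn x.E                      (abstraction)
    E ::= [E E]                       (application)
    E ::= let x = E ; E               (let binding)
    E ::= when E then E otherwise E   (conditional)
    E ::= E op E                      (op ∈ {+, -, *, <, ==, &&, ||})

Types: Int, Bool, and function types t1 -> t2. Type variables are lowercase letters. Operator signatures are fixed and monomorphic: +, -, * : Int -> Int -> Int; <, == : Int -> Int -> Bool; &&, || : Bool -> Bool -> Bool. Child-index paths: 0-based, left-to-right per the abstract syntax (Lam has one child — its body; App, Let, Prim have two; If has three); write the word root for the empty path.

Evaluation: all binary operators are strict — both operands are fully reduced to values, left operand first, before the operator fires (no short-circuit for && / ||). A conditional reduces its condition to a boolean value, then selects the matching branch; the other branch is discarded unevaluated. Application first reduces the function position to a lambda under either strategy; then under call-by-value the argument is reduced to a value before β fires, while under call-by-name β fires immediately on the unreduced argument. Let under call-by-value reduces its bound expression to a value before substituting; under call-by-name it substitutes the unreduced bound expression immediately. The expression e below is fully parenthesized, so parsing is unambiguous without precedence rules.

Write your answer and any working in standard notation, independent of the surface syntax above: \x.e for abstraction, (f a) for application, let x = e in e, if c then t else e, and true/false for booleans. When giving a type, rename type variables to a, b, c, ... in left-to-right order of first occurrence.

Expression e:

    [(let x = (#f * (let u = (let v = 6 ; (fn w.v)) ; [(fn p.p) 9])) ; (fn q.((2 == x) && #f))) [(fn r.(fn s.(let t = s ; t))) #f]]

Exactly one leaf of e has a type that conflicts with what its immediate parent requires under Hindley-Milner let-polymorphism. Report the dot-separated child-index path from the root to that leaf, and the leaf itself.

Answer: 0.0.0 : false

Derivation:
  unify Bool ~ Int
  FAIL: mismatch Bool ~ Int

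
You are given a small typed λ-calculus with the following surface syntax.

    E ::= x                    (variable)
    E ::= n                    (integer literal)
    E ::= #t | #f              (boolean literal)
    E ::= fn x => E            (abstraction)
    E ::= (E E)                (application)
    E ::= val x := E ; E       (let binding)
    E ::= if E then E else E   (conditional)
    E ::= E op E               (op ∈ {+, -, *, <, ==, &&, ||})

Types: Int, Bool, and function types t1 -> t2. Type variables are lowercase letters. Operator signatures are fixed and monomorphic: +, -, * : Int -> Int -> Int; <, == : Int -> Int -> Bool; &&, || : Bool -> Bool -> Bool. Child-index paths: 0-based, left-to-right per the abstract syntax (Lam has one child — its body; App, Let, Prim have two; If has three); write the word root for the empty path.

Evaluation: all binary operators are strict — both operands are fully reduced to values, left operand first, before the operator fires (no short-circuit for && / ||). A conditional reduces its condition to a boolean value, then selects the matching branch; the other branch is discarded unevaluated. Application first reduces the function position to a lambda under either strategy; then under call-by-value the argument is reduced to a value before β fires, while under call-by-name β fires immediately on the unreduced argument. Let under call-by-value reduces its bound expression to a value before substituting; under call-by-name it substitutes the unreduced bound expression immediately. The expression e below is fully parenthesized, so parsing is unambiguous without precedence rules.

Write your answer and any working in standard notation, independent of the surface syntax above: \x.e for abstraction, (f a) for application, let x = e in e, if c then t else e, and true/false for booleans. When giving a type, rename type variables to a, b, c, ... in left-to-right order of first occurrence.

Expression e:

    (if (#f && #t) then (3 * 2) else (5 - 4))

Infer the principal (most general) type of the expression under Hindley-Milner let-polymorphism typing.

Answer: Int

Trace:
  unify Bool ~ Bool
  unify Bool ~ Bool
  unify Bool ~ Bool
  unify Int ~ Int
  unify Int ~ Int
  unify Int ~ Int
  unify Int ~ Int
  unify Int ~ Int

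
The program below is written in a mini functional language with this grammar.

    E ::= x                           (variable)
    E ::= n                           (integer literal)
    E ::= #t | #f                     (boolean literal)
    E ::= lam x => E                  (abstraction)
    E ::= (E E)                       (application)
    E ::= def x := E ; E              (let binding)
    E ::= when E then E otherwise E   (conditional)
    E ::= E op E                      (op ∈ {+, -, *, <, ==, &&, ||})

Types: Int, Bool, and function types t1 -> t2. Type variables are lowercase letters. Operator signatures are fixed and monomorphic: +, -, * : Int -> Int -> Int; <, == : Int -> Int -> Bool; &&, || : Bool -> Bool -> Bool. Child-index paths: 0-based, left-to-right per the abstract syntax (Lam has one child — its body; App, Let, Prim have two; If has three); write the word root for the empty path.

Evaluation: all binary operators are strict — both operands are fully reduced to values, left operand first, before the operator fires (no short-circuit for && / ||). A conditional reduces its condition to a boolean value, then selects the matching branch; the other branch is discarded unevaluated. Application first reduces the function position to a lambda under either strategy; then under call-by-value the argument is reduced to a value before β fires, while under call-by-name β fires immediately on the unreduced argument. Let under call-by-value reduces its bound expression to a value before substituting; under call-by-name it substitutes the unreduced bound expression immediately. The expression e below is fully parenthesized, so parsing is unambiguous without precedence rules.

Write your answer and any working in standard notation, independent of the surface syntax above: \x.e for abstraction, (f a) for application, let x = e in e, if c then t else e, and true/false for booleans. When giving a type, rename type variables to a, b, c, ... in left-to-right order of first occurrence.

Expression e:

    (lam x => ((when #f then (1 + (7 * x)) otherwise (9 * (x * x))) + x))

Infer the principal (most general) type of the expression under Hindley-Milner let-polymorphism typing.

Derivation:
  unify Bool ~ Bool
  unify Int ~ Int
  unify Int ~ Int
x : a
  unify a ~ Int
  unify Int ~ Int
  unify Int ~ Int
x : Int
  unify Int ~ Int
x : Int
  unify Int ~ Int
  unify Int ~ Int
  unify Int ~ Int
  unify Int ~ Int
x : Int
  unify Int ~ Int
\x._ : Int -> Int

Answer: Int -> Int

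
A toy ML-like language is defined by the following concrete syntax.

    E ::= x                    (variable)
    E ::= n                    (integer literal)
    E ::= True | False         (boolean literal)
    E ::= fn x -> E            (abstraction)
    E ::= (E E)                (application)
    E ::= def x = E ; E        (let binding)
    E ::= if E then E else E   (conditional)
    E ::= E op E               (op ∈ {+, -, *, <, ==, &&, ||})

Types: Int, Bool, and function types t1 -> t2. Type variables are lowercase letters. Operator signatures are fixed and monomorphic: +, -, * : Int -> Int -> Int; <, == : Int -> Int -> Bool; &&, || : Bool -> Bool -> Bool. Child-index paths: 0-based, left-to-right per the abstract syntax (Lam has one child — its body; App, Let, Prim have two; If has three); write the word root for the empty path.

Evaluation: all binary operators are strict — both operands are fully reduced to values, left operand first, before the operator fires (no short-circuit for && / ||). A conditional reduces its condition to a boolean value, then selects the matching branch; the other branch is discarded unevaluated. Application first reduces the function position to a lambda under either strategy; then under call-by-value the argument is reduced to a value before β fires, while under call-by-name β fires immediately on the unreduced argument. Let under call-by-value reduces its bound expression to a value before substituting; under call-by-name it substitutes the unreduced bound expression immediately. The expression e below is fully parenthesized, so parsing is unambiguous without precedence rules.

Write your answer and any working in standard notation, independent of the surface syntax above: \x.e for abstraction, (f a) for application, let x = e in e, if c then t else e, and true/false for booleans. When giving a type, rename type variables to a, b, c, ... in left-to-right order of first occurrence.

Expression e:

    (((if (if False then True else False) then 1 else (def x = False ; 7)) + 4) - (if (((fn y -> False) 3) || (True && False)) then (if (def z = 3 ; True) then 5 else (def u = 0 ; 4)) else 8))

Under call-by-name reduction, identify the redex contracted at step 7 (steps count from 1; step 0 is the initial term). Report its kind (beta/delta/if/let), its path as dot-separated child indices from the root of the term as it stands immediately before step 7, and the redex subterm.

Answer: delta at 1.0 : (false || false)

Working:
step 0: (((if (if false then true else false) then 1 else (let x = false in 7)) + 4) - (if (((\y.false) 3) || (true && false)) then (if (let z = 3 in true) then 5 else (let u = 0 in 4)) else 8))
step 1: [if@0.0.0] (((if false then 1 else (let x = false in 7)) + 4) - (if (((\y.false) 3) || (true && false)) then (if (let z = 3 in true) then 5 else (let u = 0 in 4)) else 8))
step 2: [if@0.0] (((let x = false in 7) + 4) - (if (((\y.false) 3) || (true && false)) then (if (let z = 3 in true) then 5 else (let u = 0 in 4)) else 8))
step 3: [let@0.0] ((7 + 4) - (if (((\y.false) 3) || (true && false)) then (if (let z = 3 in true) then 5 else (let u = 0 in 4)) else 8))
step 4: [delta@0] (11 - (if (((\y.false) 3) || (true && false)) then (if (let z = 3 in true) then 5 else (let u = 0 in 4)) else 8))
step 5: [beta@1.0.0] (11 - (if (false || (true && false)) then (if (let z = 3 in true) then 5 else (let u = 0 in 4)) else 8))
step 6: [delta@1.0.1] (11 - (if (false || false) then (if (let z = 3 in true) then 5 else (let u = 0 in 4)) else 8))
step 7: [delta@1.0] (11 - (if false then (if (let z = 3 in true) then 5 else (let u = 0 in 4)) else 8))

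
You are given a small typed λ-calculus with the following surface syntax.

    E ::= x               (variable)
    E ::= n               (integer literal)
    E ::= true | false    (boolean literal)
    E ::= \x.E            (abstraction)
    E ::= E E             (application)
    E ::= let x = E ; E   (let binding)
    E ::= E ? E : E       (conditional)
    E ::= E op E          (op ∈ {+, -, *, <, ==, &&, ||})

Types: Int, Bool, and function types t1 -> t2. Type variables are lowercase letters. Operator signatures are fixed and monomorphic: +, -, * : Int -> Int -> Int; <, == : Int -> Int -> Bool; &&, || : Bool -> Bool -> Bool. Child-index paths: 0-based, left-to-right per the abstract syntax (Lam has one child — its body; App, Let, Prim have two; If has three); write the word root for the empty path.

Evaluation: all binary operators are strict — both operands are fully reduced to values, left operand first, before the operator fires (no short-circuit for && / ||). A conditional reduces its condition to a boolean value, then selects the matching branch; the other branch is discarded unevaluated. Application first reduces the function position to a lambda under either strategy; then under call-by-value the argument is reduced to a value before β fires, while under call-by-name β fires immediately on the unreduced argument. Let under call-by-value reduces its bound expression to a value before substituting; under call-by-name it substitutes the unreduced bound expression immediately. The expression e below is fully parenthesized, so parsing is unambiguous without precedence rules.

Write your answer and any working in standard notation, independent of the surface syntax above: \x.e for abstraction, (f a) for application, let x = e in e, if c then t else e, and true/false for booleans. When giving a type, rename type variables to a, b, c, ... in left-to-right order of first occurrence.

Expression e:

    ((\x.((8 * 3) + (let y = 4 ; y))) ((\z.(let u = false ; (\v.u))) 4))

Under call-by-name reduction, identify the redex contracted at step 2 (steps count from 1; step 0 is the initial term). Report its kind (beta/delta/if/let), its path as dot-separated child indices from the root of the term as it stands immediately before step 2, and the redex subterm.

Derivation:
step 0: ((\x.((8 * 3) + (let y = 4 in y))) ((\z.(let u = false in (\v.u))) 4))
step 1: [beta@root] ((8 * 3) + (let y = 4 in y))
step 2: [delta@0] (24 + (let y = 4 in y))

Answer: delta at 0 : (8 * 3)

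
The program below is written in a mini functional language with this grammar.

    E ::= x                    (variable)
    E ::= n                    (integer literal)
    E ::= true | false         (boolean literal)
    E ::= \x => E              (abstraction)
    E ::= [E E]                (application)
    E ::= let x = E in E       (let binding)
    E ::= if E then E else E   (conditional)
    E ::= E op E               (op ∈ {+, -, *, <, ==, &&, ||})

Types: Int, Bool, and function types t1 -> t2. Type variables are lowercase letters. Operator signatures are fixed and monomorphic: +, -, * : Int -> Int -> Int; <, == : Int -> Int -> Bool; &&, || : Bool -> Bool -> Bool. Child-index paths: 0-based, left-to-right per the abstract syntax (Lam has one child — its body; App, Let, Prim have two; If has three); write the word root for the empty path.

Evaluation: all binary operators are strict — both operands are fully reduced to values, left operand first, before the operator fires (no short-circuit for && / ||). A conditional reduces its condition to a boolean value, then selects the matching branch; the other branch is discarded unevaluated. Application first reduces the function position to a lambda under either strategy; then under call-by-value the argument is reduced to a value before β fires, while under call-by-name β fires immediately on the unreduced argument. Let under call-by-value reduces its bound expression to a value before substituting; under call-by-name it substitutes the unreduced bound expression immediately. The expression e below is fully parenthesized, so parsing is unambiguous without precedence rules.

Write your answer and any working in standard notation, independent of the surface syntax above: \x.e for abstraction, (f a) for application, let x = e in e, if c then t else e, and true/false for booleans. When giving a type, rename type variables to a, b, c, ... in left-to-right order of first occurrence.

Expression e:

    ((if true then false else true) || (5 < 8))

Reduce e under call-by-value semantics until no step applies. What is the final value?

Derivation:
step 0: ((if true then false else true) || (5 < 8))
step 1: [if@0] (false || (5 < 8))
step 2: [delta@1] (false || true)
step 3: [delta@root] true

Answer: true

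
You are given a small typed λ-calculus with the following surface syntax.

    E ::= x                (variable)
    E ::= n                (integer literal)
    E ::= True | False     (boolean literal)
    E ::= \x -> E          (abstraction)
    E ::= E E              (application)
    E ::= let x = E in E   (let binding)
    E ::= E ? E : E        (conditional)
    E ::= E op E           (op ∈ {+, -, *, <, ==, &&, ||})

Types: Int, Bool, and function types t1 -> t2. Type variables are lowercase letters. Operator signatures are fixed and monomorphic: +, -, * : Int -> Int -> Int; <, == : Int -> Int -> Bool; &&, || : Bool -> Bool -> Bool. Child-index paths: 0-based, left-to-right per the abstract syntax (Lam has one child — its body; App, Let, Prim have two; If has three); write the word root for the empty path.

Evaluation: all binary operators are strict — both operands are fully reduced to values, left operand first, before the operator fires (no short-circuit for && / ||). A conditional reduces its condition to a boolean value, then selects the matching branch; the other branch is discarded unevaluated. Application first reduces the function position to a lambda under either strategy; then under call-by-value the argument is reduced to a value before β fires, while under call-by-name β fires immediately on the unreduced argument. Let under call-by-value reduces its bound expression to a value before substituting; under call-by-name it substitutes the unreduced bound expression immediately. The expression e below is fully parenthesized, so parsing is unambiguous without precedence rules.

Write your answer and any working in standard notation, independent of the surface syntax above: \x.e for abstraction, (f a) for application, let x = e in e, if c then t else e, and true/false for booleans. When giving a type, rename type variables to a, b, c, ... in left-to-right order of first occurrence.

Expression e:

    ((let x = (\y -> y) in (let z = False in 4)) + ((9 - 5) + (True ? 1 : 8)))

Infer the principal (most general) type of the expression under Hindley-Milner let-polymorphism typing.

Answer: Int

Working:
y : a
\y._ : a -> a
let x : forall. a -> a
let z : Bool
  unify Int ~ Int
  unify Int ~ Int
  unify Int ~ Int
  unify Int ~ Int
  unify Bool ~ Bool
  unify Int ~ Int
  unify Int ~ Int
  unify Int ~ Int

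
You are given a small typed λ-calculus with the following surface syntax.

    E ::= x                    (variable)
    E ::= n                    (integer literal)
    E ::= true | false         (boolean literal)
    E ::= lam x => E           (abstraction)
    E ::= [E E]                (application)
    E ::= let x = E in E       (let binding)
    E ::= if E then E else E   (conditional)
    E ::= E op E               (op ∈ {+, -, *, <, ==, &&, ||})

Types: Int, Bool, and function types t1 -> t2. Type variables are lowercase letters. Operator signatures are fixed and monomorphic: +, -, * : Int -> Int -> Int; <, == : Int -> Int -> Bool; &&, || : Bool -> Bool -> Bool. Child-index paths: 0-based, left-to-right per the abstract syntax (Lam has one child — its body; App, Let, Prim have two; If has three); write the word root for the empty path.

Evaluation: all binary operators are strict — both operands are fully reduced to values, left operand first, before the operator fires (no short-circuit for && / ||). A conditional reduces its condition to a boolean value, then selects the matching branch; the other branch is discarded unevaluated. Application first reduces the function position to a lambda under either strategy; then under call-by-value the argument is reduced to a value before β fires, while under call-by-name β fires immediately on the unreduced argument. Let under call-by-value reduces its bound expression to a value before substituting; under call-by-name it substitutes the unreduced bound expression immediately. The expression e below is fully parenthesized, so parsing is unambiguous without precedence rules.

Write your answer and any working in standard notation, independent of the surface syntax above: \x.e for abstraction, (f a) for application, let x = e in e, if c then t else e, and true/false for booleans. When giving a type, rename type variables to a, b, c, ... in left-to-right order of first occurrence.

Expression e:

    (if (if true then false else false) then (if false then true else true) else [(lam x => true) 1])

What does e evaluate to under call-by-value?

Answer: true

Derivation:
step 0: (if (if true then false else false) then (if false then true else true) else ((\x.true) 1))
step 1: [if@0] (if false then (if false then true else true) else ((\x.true) 1))
step 2: [if@root] ((\x.true) 1)
step 3: [beta@root] true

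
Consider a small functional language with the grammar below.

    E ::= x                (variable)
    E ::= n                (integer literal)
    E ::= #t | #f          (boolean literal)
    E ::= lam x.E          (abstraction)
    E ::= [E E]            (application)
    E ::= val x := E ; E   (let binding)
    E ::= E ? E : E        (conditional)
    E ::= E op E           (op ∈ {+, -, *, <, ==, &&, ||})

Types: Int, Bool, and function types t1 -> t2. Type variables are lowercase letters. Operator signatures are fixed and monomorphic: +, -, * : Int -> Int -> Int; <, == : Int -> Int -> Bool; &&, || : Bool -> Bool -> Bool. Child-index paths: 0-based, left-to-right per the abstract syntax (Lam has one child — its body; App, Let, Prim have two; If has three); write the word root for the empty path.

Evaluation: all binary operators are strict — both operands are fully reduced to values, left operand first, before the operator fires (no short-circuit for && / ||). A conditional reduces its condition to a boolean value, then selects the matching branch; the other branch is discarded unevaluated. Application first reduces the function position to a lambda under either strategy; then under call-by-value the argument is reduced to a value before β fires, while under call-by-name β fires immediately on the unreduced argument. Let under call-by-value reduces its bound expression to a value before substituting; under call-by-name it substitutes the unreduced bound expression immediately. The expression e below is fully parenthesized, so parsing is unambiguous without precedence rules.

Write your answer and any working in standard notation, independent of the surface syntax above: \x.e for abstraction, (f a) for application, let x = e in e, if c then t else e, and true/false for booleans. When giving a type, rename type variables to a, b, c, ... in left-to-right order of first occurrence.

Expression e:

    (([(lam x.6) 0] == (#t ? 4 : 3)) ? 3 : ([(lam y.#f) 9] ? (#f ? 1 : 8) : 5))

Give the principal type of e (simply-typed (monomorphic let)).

Answer: Int

Working:
\x._ : a -> Int
  unify a -> Int ~ Int -> b
  unify a ~ Int
  unify Int ~ b
_ _ : Int
  unify Int ~ Int
  unify Bool ~ Bool
  unify Int ~ Int
  unify Int ~ Int
  unify Bool ~ Bool
\y._ : c -> Bool
  unify c -> Bool ~ Int -> d
  unify c ~ Int
  unify Bool ~ d
_ _ : Bool
  unify Bool ~ Bool
  unify Bool ~ Bool
  unify Int ~ Int
  unify Int ~ Int
  unify Int ~ Int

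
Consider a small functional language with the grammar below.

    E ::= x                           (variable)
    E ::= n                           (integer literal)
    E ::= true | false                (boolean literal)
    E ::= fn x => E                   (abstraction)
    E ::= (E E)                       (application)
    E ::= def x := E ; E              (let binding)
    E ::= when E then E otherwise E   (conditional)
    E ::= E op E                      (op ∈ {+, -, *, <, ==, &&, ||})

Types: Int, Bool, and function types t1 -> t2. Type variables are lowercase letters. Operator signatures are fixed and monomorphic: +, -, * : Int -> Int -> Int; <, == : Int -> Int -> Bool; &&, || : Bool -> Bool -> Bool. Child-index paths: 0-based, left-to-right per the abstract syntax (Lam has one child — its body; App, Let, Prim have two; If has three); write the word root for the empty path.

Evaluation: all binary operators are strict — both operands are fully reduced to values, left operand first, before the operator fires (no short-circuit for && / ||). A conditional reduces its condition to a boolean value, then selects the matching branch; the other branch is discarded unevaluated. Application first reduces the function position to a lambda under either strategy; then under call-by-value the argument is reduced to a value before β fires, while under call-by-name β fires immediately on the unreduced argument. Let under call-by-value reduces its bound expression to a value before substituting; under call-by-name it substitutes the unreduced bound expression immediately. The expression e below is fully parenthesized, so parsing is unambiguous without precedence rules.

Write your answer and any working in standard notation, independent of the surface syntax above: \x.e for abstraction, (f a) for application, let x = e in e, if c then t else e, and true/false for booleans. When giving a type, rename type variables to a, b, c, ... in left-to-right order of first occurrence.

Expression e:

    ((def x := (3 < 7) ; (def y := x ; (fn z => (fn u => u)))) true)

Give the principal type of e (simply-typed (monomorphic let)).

Working:
  unify Int ~ Int
  unify Int ~ Int
let x : Bool
x : Bool
let y : Bool
u : b
\u._ : b -> b
\z._ : a -> b -> b
  unify a -> b -> b ~ Bool -> c
  unify a ~ Bool
  unify b -> b ~ c
_ _ : b -> b

Answer: a -> a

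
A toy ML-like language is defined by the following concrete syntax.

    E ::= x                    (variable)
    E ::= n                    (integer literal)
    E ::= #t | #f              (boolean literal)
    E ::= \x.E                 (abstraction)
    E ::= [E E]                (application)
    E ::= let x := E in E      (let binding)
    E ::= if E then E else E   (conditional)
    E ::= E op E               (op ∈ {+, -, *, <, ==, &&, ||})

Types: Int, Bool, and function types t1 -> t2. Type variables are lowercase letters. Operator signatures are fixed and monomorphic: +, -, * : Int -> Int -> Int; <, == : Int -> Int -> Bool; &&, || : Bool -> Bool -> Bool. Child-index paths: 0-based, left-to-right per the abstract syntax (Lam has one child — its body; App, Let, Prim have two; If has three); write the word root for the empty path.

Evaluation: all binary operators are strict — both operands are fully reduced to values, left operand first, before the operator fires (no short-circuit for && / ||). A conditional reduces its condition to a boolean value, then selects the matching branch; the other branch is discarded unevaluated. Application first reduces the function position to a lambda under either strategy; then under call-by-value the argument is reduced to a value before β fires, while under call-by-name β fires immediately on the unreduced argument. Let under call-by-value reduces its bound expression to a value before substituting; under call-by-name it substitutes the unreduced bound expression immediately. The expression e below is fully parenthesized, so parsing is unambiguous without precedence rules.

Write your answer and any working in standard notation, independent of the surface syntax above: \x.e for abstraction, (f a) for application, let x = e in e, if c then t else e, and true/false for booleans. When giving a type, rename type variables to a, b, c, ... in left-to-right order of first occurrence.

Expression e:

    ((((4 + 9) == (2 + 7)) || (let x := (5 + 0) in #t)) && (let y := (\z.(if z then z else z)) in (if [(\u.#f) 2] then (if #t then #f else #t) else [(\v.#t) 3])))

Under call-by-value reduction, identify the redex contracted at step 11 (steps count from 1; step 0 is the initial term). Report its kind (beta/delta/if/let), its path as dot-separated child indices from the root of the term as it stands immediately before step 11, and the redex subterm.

Answer: delta at root : (true && true)

Derivation:
step 0: ((((4 + 9) == (2 + 7)) || (let x = (5 + 0) in true)) && (let y = (\z.(if z then z else z)) in (if ((\u.false) 2) then (if true then false else true) else ((\v.true) 3))))
step 1: [delta@0.0.0] (((13 == (2 + 7)) || (let x = (5 + 0) in true)) && (let y = (\z.(if z then z else z)) in (if ((\u.false) 2) then (if true then false else true) else ((\v.true) 3))))
step 2: [delta@0.0.1] (((13 == 9) || (let x = (5 + 0) in true)) && (let y = (\z.(if z then z else z)) in (if ((\u.false) 2) then (if true then false else true) else ((\v.true) 3))))
step 3: [delta@0.0] ((false || (let x = (5 + 0) in true)) && (let y = (\z.(if z then z else z)) in (if ((\u.false) 2) then (if true then false else true) else ((\v.true) 3))))
step 4: [delta@0.1.0] ((false || (let x = 5 in true)) && (let y = (\z.(if z then z else z)) in (if ((\u.false) 2) then (if true then false else true) else ((\v.true) 3))))
step 5: [let@0.1] ((false || true) && (let y = (\z.(if z then z else z)) in (if ((\u.false) 2) then (if true then false else true) else ((\v.true) 3))))
step 6: [delta@0] (true && (let y = (\z.(if z then z else z)) in (if ((\u.false) 2) then (if true then false else true) else ((\v.true) 3))))
step 7: [let@1] (true && (if ((\u.false) 2) then (if true then false else true) else ((\v.true) 3)))
step 8: [beta@1.0] (true && (if false then (if true then false else true) else ((\v.true) 3)))
step 9: [if@1] (true && ((\v.true) 3))
step 10: [beta@1] (true && true)
step 11: [delta@root] true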